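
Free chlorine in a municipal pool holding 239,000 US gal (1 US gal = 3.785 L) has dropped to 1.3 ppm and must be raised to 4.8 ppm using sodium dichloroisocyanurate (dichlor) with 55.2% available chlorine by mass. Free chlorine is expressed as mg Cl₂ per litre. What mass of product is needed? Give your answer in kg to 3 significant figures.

Volume: 239,000 US gal × 3.785 L/gal = 904,615 L.
Chlorine deficit: 4.8 − 1.3 = 3.5 ppm = 3.5 mg/L as Cl₂.
Cl₂ equivalent needed: 3.5 mg/L × 904,615 L = 3,166,000 mg = 3166 g.
Product at 55.2% available chlorine: 3166 / 0.552 = 5736 g.

5.74 kg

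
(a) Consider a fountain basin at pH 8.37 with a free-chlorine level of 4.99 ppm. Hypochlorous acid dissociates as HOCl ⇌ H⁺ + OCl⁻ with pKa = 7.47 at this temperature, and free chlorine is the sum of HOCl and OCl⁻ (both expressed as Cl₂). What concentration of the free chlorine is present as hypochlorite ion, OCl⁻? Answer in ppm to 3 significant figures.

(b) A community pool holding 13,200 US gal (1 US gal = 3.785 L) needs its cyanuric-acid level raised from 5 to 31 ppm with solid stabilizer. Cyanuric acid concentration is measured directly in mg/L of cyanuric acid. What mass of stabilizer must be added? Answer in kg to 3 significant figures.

(a) 4.43 ppm; (b) 1.30 kg

(a) [OCl⁻]/[HOCl] = 10^(pH − pKa) = 10^(8.37 − 7.47) = 10^0.90 = 7.943.
(a) Fraction as HOCl = 1 / (1 + 7.943) = 0.1118.
(a) OCl⁻ = (1 − 0.1118) × 4.99 ppm = 4.432 ppm.

(b) Volume: 13,200 US gal × 3.785 L/gal = 49,962 L.
(b) CYA to add: (31 − 5) = 26 mg/L × 49,962 L = 1299 g cyanuric acid.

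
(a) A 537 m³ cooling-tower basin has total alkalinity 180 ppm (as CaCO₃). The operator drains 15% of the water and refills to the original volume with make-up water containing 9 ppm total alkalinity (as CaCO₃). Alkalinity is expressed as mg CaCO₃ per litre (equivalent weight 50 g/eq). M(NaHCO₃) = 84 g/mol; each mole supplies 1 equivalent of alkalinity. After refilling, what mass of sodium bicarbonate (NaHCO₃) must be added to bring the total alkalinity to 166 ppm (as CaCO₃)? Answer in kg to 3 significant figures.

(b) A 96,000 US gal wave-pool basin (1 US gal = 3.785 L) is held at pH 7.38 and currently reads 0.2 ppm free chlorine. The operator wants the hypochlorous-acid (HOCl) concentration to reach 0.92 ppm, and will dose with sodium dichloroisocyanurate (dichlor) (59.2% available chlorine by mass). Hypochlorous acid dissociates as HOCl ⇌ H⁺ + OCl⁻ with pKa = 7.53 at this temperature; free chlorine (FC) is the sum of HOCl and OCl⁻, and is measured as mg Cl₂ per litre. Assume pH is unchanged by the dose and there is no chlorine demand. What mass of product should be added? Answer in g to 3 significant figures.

(a) Volume: 537 m³ = 537,000 L.
(a) After draining 15% and refilling: 180 × 0.85 + 9 × 0.15 = 154.35 ppm.
(a) Deficit to target: 166 − 154.35 = 11.65 mg/L.
(a) As CaCO₃: 11.65 mg/L × 537,000 L = 6256 g; ÷ 50 g/eq ÷ 1 = 125.1 mol NaHCO₃.
(a) Mass: 125.1 × 84 = 10,510 g.

(b) Volume: 96,000 US gal × 3.785 L/gal = 363,360 L.
(b) [OCl⁻]/[HOCl] = 10^(pH − pKa) = 10^(7.38 − 7.53) = 0.7079; fraction as HOCl = 1/(1 + 0.7079) = 0.5855.
(b) Free chlorine required for 0.92 ppm HOCl: 0.92 / 0.5855 = 1.571 ppm.
(b) FC to add: 1.571 − 0.2 = 1.371 mg/L as Cl₂.
(b) Cl₂ equivalent: 1.371 mg/L × 363,360 L = 498.3 g.
(b) Product at 59.2% available Cl: 498.3 / 0.592 = 841.7 g.

(a) 10.5 kg; (b) 842 g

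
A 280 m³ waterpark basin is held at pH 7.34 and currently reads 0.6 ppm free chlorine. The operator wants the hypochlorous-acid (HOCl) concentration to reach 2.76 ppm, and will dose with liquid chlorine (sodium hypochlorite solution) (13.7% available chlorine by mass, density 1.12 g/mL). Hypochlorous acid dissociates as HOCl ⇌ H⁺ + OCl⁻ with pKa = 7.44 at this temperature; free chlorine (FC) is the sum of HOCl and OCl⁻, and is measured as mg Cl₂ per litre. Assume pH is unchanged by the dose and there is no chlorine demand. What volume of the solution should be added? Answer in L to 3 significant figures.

7.94 L

Volume: 280 m³ = 280,000 L.
[OCl⁻]/[HOCl] = 10^(pH − pKa) = 10^(7.34 − 7.44) = 0.7943; fraction as HOCl = 1/(1 + 0.7943) = 0.5573.
Free chlorine required for 2.76 ppm HOCl: 2.76 / 0.5573 = 4.952 ppm.
FC to add: 4.952 − 0.6 = 4.352 mg/L as Cl₂.
Cl₂ equivalent: 4.352 mg/L × 280,000 L = 1219 g.
Product at 13.7% available Cl: 1219 / 0.137 = 8895 g.
Volume: 8895 g ÷ 1.12 g/mL = 7942 mL.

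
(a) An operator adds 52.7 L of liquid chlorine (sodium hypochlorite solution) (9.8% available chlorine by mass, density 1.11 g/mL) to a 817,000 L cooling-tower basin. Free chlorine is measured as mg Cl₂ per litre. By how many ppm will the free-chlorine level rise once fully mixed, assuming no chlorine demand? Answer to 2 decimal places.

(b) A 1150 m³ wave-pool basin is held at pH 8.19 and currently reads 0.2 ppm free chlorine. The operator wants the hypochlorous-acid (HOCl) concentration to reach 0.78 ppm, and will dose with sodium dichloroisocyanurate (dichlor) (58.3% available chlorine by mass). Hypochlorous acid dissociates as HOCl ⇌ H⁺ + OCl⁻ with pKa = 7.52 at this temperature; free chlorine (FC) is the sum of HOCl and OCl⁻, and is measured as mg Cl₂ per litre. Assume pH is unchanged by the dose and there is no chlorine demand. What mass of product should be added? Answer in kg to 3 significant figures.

(a) 7.02 ppm; (b) 8.34 kg

(a) Mass of solution: 52.7 L × 1000 mL/L × 1.11 g/mL = 58,500 g.
(a) Available chlorine delivered: 58,500 g × 0.098 = 5733 g as Cl₂.
(a) Concentration rise: 5733 g / 817,000 L = 7.017 mg/L = 7.02 ppm.

(b) Volume: 1150 m³ = 1,150,000 L.
(b) [OCl⁻]/[HOCl] = 10^(pH − pKa) = 10^(8.19 − 7.52) = 4.677; fraction as HOCl = 1/(1 + 4.677) = 0.1761.
(b) Free chlorine required for 0.78 ppm HOCl: 0.78 / 0.1761 = 4.428 ppm.
(b) FC to add: 4.428 − 0.2 = 4.228 mg/L as Cl₂.
(b) Cl₂ equivalent: 4.228 mg/L × 1,150,000 L = 4863 g.
(b) Product at 58.3% available Cl: 4863 / 0.583 = 8341 g.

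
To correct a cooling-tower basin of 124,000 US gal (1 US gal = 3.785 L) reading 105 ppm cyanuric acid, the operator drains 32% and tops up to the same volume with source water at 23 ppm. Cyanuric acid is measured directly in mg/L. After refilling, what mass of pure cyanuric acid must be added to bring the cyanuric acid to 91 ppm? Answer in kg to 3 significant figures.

Volume: 124,000 US gal × 3.785 L/gal = 469,340 L.
After draining 32% and refilling: 105 × 0.68 + 23 × 0.32 = 78.76 ppm.
Deficit to target: 91 − 78.76 = 12.24 mg/L.
Mass: 12.24 mg/L × 469,340 L = 5745 g cyanuric acid.

5.74 kg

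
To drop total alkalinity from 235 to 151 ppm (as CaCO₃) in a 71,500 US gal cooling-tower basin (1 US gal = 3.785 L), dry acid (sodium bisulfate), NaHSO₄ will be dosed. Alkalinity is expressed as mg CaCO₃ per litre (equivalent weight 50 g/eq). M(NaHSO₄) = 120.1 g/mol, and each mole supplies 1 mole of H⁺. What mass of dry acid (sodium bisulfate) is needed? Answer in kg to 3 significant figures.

54.6 kg

Volume: 71,500 US gal × 3.785 L/gal = 270,628 L.
Alkalinity to neutralize: (235 − 151) = 84 mg/L as CaCO₃ × 270,628 L = 22,730 g as CaCO₃.
Equivalents of H⁺ required: 22,730 ÷ 50 g/eq = 454.7 eq = 454.7 mol NaHSO₄.
Mass of NaHSO₄: 454.7 × 120.1 = 54,600 g.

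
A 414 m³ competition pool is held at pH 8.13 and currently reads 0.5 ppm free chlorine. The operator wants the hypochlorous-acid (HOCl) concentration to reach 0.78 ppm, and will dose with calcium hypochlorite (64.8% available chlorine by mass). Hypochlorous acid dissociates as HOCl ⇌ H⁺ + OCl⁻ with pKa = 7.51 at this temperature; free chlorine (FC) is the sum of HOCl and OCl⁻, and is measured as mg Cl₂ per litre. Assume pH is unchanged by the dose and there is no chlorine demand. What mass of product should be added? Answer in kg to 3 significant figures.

2.26 kg

Volume: 414 m³ = 414,000 L.
[OCl⁻]/[HOCl] = 10^(pH − pKa) = 10^(8.13 − 7.51) = 4.169; fraction as HOCl = 1/(1 + 4.169) = 0.1935.
Free chlorine required for 0.78 ppm HOCl: 0.78 / 0.1935 = 4.032 ppm.
FC to add: 4.032 − 0.5 = 3.532 mg/L as Cl₂.
Cl₂ equivalent: 3.532 mg/L × 414,000 L = 1462 g.
Product at 64.8% available Cl: 1462 / 0.648 = 2256 g.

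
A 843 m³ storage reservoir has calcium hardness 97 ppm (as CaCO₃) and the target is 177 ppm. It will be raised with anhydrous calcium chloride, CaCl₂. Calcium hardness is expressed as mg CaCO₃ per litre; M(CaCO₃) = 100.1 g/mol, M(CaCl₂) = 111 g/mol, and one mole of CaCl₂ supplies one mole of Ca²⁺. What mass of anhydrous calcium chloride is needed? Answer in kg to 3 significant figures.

Volume: 843 m³ = 843,000 L.
Hardness to add: (177 − 97) = 80 mg/L as CaCO₃ × 843,000 L = 67,440 g as CaCO₃.
Moles of Ca²⁺ (1 mol Ca²⁺ ≡ 1 mol CaCO₃): 67,440 / 100.1 g/mol = 673.7 mol.
Mass of CaCl₂: 673.7 × 111 = 74,780 g.

74.8 kg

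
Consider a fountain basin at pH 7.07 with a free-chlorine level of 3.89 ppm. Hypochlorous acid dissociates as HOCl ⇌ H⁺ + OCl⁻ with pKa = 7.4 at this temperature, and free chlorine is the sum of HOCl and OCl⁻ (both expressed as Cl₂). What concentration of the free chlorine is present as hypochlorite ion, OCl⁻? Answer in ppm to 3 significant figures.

[OCl⁻]/[HOCl] = 10^(pH − pKa) = 10^(7.07 − 7.4) = 10^-0.33 = 0.4677.
Fraction as HOCl = 1 / (1 + 0.4677) = 0.6813.
OCl⁻ = (1 − 0.6813) × 3.89 ppm = 1.24 ppm.

1.24 ppm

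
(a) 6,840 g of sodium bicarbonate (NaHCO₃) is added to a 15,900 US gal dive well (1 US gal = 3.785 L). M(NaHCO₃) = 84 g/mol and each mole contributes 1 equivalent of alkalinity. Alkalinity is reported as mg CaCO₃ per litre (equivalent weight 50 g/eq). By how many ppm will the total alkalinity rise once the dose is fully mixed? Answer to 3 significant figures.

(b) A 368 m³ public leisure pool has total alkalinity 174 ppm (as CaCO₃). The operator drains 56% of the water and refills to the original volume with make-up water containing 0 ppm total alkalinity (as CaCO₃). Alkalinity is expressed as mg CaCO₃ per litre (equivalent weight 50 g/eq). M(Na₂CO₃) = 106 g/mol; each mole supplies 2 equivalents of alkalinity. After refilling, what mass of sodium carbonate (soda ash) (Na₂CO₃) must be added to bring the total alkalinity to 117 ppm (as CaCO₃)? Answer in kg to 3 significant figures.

(a) 67.7 ppm; (b) 15.8 kg

(a) Volume: 15,900 US gal × 3.785 L/gal = 60,182 L.
(a) Moles of NaHCO₃: 6,840 g ÷ 84 g/mol = 81.43 mol → 81.43 eq of alkalinity.
(a) As CaCO₃: 81.43 eq × 50 g/eq = 4071 g.
(a) Rise: 4071 g / 60,182 L × 1000 = 67.65 mg/L.

(b) Volume: 368 m³ = 368,000 L.
(b) After draining 56% and refilling: 174 × 0.44 + 0 × 0.56 = 76.56 ppm.
(b) Deficit to target: 117 − 76.56 = 40.44 mg/L.
(b) As CaCO₃: 40.44 mg/L × 368,000 L = 14,880 g; ÷ 50 g/eq ÷ 2 = 148.8 mol Na₂CO₃.
(b) Mass: 148.8 × 106 = 15,770 g.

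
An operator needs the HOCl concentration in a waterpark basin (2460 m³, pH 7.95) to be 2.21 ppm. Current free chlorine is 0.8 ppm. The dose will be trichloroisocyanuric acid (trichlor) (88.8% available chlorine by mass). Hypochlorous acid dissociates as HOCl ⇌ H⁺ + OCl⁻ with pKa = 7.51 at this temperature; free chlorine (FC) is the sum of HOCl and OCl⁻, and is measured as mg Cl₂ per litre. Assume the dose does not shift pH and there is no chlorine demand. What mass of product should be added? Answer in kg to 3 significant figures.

Volume: 2460 m³ = 2,460,000 L.
[OCl⁻]/[HOCl] = 10^(pH − pKa) = 10^(7.95 − 7.51) = 2.754; fraction as HOCl = 1/(1 + 2.754) = 0.2664.
Free chlorine required for 2.21 ppm HOCl: 2.21 / 0.2664 = 8.297 ppm.
FC to add: 8.297 − 0.8 = 7.497 mg/L as Cl₂.
Cl₂ equivalent: 7.497 mg/L × 2,460,000 L = 18,440 g.
Product at 88.8% available Cl: 18,440 / 0.888 = 20,770 g.

20.8 kg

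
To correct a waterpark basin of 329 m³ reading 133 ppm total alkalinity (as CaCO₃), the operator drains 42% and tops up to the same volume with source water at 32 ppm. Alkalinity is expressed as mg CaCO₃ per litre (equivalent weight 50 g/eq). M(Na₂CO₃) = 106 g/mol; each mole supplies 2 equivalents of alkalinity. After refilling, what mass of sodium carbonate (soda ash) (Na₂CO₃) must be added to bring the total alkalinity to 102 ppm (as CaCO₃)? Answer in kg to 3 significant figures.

3.98 kg

Volume: 329 m³ = 329,000 L.
After draining 42% and refilling: 133 × 0.58 + 32 × 0.42 = 90.58 ppm.
Deficit to target: 102 − 90.58 = 11.42 mg/L.
As CaCO₃: 11.42 mg/L × 329,000 L = 3757 g; ÷ 50 g/eq ÷ 2 = 37.57 mol Na₂CO₃.
Mass: 37.57 × 106 = 3983 g.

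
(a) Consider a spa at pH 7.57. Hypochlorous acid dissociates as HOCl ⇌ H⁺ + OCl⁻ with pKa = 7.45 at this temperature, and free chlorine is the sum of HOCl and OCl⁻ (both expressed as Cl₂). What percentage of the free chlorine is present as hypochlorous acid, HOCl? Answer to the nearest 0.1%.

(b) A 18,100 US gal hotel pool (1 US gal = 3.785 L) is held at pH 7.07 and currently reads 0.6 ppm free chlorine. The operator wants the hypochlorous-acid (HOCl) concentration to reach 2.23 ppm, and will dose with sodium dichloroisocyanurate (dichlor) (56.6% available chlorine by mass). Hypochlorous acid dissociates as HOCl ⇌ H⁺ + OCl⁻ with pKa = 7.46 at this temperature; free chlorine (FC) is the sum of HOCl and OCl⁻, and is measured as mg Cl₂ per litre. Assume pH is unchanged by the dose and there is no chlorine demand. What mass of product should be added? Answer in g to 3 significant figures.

(a) [OCl⁻]/[HOCl] = 10^(pH − pKa) = 10^(7.57 − 7.45) = 10^0.12 = 1.318.
(a) Fraction as HOCl = 1 / (1 + 1.318) = 0.4314.

(b) Volume: 18,100 US gal × 3.785 L/gal = 68,508 L.
(b) [OCl⁻]/[HOCl] = 10^(pH − pKa) = 10^(7.07 − 7.46) = 0.4074; fraction as HOCl = 1/(1 + 0.4074) = 0.7105.
(b) Free chlorine required for 2.23 ppm HOCl: 2.23 / 0.7105 = 3.138 ppm.
(b) FC to add: 3.138 − 0.6 = 2.538 mg/L as Cl₂.
(b) Cl₂ equivalent: 2.538 mg/L × 68,508 L = 173.9 g.
(b) Product at 56.6% available Cl: 173.9 / 0.566 = 307.3 g.

(a) 43.1%; (b) 307 g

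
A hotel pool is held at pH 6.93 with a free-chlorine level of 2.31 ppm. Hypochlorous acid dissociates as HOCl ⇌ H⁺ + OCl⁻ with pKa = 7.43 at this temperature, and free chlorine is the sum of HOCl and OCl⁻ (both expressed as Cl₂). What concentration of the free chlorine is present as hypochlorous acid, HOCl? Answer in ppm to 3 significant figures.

1.76 ppm

[OCl⁻]/[HOCl] = 10^(pH − pKa) = 10^(6.93 − 7.43) = 10^-0.50 = 0.3162.
Fraction as HOCl = 1 / (1 + 0.3162) = 0.7597.
HOCl = 0.7597 × 2.31 ppm = 1.755 ppm.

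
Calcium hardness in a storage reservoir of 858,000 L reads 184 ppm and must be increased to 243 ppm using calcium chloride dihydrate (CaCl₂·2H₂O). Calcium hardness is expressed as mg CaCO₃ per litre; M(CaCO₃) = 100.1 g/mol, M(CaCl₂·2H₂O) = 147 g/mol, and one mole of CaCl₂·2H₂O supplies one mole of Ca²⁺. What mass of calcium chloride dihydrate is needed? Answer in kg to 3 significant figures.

74.3 kg

Hardness to add: (243 − 184) = 59 mg/L as CaCO₃ × 858,000 L = 50,620 g as CaCO₃.
Moles of Ca²⁺ (1 mol Ca²⁺ ≡ 1 mol CaCO₃): 50,620 / 100.1 g/mol = 505.7 mol.
Mass of CaCl₂·2H₂O: 505.7 × 147 = 74,340 g.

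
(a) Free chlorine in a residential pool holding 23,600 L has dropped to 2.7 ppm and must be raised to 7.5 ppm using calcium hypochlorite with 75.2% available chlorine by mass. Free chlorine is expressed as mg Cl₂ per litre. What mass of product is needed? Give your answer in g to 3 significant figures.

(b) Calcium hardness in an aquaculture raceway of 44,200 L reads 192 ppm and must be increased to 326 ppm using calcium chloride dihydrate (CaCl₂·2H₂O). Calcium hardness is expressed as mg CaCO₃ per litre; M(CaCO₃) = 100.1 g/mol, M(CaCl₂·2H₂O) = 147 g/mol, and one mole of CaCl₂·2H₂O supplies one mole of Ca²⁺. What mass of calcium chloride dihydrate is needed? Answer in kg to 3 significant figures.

(a) Chlorine deficit: 7.5 − 2.7 = 4.8 ppm = 4.8 mg/L as Cl₂.
(a) Cl₂ equivalent needed: 4.8 mg/L × 23,600 L = 113,300 mg = 113.3 g.
(a) Product at 75.2% available chlorine: 113.3 / 0.752 = 150.6 g.

(b) Hardness to add: (326 − 192) = 134 mg/L as CaCO₃ × 44,200 L = 5923 g as CaCO₃.
(b) Moles of Ca²⁺ (1 mol Ca²⁺ ≡ 1 mol CaCO₃): 5923 / 100.1 g/mol = 59.17 mol.
(b) Mass of CaCl₂·2H₂O: 59.17 × 147 = 8698 g.

(a) 151 g; (b) 8.70 kg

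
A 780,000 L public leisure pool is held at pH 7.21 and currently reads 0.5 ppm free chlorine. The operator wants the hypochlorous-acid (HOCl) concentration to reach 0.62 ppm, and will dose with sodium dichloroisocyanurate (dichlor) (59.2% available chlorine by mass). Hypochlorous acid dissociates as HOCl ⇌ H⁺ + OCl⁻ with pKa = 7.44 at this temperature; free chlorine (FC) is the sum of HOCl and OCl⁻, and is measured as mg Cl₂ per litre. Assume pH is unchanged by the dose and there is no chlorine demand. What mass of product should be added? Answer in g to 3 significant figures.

639 g

[OCl⁻]/[HOCl] = 10^(pH − pKa) = 10^(7.21 − 7.44) = 0.5888; fraction as HOCl = 1/(1 + 0.5888) = 0.6294.
Free chlorine required for 0.62 ppm HOCl: 0.62 / 0.6294 = 0.9851 ppm.
FC to add: 0.9851 − 0.5 = 0.4851 mg/L as Cl₂.
Cl₂ equivalent: 0.4851 mg/L × 780,000 L = 378.4 g.
Product at 59.2% available Cl: 378.4 / 0.592 = 639.1 g.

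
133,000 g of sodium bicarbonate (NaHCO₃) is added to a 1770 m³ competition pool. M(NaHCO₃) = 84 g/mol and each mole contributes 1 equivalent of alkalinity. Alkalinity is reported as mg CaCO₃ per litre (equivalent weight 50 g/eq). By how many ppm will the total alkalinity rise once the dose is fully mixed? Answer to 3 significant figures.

Volume: 1770 m³ = 1,770,000 L.
Moles of NaHCO₃: 133,000 g ÷ 84 g/mol = 1583 mol → 1583 eq of alkalinity.
As CaCO₃: 1583 eq × 50 g/eq = 79,170 g.
Rise: 79,170 g / 1,770,000 L × 1000 = 44.73 mg/L.

44.7 ppm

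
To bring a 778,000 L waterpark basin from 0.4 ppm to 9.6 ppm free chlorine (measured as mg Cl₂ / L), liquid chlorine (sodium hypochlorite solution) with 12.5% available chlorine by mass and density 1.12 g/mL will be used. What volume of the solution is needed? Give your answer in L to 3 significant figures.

51.1 L

Chlorine deficit: 9.6 − 0.4 = 9.2 ppm = 9.2 mg/L as Cl₂.
Cl₂ equivalent needed: 9.2 mg/L × 778,000 L = 7,158,000 mg = 7158 g.
Product at 12.5% available chlorine: 7158 / 0.125 = 57,260 g.
Volume at density 1.12 g/mL: 57,260 g ÷ 1.12 g/mL = 51,130 mL.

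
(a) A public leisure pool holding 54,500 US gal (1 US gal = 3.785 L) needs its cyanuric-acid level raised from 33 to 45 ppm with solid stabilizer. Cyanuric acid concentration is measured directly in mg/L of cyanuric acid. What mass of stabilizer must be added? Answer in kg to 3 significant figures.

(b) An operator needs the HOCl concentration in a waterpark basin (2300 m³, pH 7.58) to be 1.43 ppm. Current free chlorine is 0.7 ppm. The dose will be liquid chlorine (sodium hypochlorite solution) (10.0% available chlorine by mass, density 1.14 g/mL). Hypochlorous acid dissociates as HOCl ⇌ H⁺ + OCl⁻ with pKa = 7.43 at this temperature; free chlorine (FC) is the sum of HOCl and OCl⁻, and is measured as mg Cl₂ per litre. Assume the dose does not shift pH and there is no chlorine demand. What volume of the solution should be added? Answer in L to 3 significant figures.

(a) 2.48 kg; (b) 55.5 L

(a) Volume: 54,500 US gal × 3.785 L/gal = 206,282 L.
(a) CYA to add: (45 − 33) = 12 mg/L × 206,282 L = 2475 g cyanuric acid.

(b) Volume: 2300 m³ = 2,300,000 L.
(b) [OCl⁻]/[HOCl] = 10^(pH − pKa) = 10^(7.58 − 7.43) = 1.413; fraction as HOCl = 1/(1 + 1.413) = 0.4145.
(b) Free chlorine required for 1.43 ppm HOCl: 1.43 / 0.4145 = 3.45 ppm.
(b) FC to add: 3.45 − 0.7 = 2.75 mg/L as Cl₂.
(b) Cl₂ equivalent: 2.75 mg/L × 2,300,000 L = 6325 g.
(b) Product at 10.0% available Cl: 6325 / 0.1 = 63,250 g.
(b) Volume: 63,250 g ÷ 1.14 g/mL = 55,480 mL.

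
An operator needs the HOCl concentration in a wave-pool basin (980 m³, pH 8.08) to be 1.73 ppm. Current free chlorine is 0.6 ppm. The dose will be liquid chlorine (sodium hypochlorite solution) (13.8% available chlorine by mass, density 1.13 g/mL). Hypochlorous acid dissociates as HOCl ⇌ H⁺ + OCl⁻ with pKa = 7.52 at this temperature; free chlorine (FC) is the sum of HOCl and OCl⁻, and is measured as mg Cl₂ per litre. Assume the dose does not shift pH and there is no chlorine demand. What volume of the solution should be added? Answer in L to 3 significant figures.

46.6 L

Volume: 980 m³ = 980,000 L.
[OCl⁻]/[HOCl] = 10^(pH − pKa) = 10^(8.08 − 7.52) = 3.631; fraction as HOCl = 1/(1 + 3.631) = 0.2159.
Free chlorine required for 1.73 ppm HOCl: 1.73 / 0.2159 = 8.011 ppm.
FC to add: 8.011 − 0.6 = 7.411 mg/L as Cl₂.
Cl₂ equivalent: 7.411 mg/L × 980,000 L = 7263 g.
Product at 13.8% available Cl: 7263 / 0.138 = 52,630 g.
Volume: 52,630 g ÷ 1.13 g/mL = 46,580 mL.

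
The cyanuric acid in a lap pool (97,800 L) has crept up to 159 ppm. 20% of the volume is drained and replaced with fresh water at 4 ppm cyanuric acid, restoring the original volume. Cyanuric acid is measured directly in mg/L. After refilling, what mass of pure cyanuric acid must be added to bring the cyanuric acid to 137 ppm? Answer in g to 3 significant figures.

880 g

After draining 20% and refilling: 159 × 0.80 + 4 × 0.20 = 128 ppm.
Deficit to target: 137 − 128 = 9 mg/L.
Mass: 9 mg/L × 97,800 L = 880.2 g cyanuric acid.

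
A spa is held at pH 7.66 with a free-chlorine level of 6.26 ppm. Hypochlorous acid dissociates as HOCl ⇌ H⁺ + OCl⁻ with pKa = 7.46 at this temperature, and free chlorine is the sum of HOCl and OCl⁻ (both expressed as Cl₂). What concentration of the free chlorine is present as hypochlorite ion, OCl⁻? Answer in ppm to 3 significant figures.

3.84 ppm

[OCl⁻]/[HOCl] = 10^(pH − pKa) = 10^(7.66 − 7.46) = 10^0.20 = 1.585.
Fraction as HOCl = 1 / (1 + 1.585) = 0.3869.
OCl⁻ = (1 − 0.3869) × 6.26 ppm = 3.838 ppm.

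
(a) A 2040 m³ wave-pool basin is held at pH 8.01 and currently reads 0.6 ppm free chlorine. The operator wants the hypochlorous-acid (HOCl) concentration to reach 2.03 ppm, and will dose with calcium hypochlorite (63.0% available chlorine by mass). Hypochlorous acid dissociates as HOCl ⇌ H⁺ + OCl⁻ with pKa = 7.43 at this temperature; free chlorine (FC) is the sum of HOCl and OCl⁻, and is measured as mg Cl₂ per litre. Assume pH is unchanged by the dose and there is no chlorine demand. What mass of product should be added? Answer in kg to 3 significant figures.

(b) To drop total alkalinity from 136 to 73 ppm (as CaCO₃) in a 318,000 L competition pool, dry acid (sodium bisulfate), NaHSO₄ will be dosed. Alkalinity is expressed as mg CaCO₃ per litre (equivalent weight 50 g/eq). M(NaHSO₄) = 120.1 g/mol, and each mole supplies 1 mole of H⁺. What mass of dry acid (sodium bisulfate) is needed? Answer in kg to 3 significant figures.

(a) 29.6 kg; (b) 48.1 kg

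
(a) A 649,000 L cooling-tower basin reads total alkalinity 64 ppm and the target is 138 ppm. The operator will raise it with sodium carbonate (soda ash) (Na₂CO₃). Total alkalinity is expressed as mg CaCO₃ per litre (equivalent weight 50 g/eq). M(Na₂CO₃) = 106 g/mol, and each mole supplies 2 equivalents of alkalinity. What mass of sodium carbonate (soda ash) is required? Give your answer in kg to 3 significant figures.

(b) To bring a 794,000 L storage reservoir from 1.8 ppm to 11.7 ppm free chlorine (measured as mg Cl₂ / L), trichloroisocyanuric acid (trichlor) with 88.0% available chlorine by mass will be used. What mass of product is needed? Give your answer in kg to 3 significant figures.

(a) 50.9 kg; (b) 8.93 kg

(a) Alkalinity to add: (138 − 64) = 74 mg/L as CaCO₃ × 649,000 L = 48,030 g as CaCO₃.
(a) Equivalents: 48,030 g ÷ 50 g/eq = 960.5 eq.
(a) Each mole of Na₂CO₃ supplies 2 eq, so 960.5 / 2 = 480.3 mol.
(a) Mass: 480.3 mol × 106 g/mol = 50,910 g.

(b) Chlorine deficit: 11.7 − 1.8 = 9.9 ppm = 9.9 mg/L as Cl₂.
(b) Cl₂ equivalent needed: 9.9 mg/L × 794,000 L = 7,861,000 mg = 7861 g.
(b) Product at 88.0% available chlorine: 7861 / 0.88 = 8932 g.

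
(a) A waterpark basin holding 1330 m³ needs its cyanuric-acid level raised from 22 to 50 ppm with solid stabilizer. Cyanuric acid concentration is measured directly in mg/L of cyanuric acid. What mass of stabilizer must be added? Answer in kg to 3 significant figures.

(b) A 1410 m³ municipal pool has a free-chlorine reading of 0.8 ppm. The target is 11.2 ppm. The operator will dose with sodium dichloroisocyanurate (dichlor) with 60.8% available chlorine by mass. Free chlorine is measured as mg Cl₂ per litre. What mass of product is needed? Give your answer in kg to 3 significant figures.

(a) Volume: 1330 m³ = 1,330,000 L.
(a) CYA to add: (50 − 22) = 28 mg/L × 1,330,000 L = 37,240 g cyanuric acid.

(b) Volume: 1410 m³ = 1,410,000 L.
(b) Chlorine deficit: 11.2 − 0.8 = 10.4 ppm = 10.4 mg/L as Cl₂.
(b) Cl₂ equivalent needed: 10.4 mg/L × 1,410,000 L = 14,660,000 mg = 14,660 g.
(b) Product at 60.8% available chlorine: 14,660 / 0.608 = 24,120 g.

(a) 37.2 kg; (b) 24.1 kg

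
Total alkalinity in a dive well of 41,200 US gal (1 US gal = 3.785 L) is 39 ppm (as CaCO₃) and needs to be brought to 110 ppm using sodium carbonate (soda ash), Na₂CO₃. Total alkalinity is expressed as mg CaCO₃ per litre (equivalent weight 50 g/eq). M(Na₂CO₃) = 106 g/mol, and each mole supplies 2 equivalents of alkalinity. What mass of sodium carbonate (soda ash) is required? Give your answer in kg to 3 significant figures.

11.7 kg

Volume: 41,200 US gal × 3.785 L/gal = 155,942 L.
Alkalinity to add: (110 − 39) = 71 mg/L as CaCO₃ × 155,942 L = 11,070 g as CaCO₃.
Equivalents: 11,070 g ÷ 50 g/eq = 221.4 eq.
Each mole of Na₂CO₃ supplies 2 eq, so 221.4 / 2 = 110.7 mol.
Mass: 110.7 mol × 106 g/mol = 11,740 g.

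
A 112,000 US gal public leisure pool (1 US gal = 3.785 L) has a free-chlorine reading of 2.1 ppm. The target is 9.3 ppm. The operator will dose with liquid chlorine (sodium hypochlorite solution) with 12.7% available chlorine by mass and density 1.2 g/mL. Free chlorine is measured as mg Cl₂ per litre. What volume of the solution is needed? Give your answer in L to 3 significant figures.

Volume: 112,000 US gal × 3.785 L/gal = 423,920 L.
Chlorine deficit: 9.3 − 2.1 = 7.2 ppm = 7.2 mg/L as Cl₂.
Cl₂ equivalent needed: 7.2 mg/L × 423,920 L = 3,052,000 mg = 3052 g.
Product at 12.7% available chlorine: 3052 / 0.127 = 24,030 g.
Volume at density 1.2 g/mL: 24,030 g ÷ 1.2 g/mL = 20,030 mL.

20.0 L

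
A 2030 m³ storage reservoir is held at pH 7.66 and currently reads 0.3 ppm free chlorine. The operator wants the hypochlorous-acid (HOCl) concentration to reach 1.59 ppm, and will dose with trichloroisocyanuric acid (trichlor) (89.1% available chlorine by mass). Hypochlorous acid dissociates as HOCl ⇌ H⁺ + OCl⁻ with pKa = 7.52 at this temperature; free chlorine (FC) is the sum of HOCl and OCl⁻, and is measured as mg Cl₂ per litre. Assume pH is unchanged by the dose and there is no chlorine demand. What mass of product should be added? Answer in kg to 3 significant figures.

7.94 kg

Volume: 2030 m³ = 2,030,000 L.
[OCl⁻]/[HOCl] = 10^(pH − pKa) = 10^(7.66 − 7.52) = 1.38; fraction as HOCl = 1/(1 + 1.38) = 0.4201.
Free chlorine required for 1.59 ppm HOCl: 1.59 / 0.4201 = 3.785 ppm.
FC to add: 3.785 − 0.3 = 3.485 mg/L as Cl₂.
Cl₂ equivalent: 3.485 mg/L × 2,030,000 L = 7074 g.
Product at 89.1% available Cl: 7074 / 0.891 = 7940 g.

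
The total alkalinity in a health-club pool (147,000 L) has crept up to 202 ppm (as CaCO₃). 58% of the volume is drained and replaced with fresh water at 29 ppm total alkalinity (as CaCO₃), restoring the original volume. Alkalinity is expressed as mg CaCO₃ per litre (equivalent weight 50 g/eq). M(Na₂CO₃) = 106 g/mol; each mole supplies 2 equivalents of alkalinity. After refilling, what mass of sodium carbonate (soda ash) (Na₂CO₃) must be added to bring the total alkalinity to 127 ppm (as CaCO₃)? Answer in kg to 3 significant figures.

After draining 58% and refilling: 202 × 0.42 + 29 × 0.58 = 101.66 ppm.
Deficit to target: 127 − 101.66 = 25.34 mg/L.
As CaCO₃: 25.34 mg/L × 147,000 L = 3725 g; ÷ 50 g/eq ÷ 2 = 37.25 mol Na₂CO₃.
Mass: 37.25 × 106 = 3948 g.

3.95 kg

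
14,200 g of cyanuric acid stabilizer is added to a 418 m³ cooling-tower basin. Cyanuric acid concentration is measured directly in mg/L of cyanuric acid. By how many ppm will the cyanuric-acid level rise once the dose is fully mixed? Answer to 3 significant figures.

34.0 ppm

Volume: 418 m³ = 418,000 L.
Rise: 14,200 g / 418,000 L × 1000 = 33.97 mg/L.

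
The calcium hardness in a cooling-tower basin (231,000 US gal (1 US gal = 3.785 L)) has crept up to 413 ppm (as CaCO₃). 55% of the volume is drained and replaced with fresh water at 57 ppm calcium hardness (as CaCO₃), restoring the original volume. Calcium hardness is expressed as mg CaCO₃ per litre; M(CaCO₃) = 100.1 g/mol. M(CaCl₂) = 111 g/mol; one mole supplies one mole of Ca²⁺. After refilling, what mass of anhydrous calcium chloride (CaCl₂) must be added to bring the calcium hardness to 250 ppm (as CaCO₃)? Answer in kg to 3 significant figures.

Volume: 231,000 US gal × 3.785 L/gal = 874,335 L.
After draining 55% and refilling: 413 × 0.45 + 57 × 0.55 = 217.2 ppm.
Deficit to target: 250 − 217.2 = 32.8 mg/L.
As CaCO₃: 32.8 mg/L × 874,335 L = 28,680 g; ÷ 100.1 = 286.5 mol Ca²⁺.
Mass: 286.5 × 111 = 31,800 g.

31.8 kg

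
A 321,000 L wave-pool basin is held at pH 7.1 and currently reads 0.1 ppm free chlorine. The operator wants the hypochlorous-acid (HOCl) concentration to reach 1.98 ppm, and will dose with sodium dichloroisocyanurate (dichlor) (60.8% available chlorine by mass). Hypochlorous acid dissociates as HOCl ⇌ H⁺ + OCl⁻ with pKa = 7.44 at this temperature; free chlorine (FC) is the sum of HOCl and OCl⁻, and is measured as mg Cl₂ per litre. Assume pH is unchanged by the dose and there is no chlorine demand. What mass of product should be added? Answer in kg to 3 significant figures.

1.47 kg

[OCl⁻]/[HOCl] = 10^(pH − pKa) = 10^(7.1 − 7.44) = 0.4571; fraction as HOCl = 1/(1 + 0.4571) = 0.6863.
Free chlorine required for 1.98 ppm HOCl: 1.98 / 0.6863 = 2.885 ppm.
FC to add: 2.885 − 0.1 = 2.785 mg/L as Cl₂.
Cl₂ equivalent: 2.785 mg/L × 321,000 L = 894 g.
Product at 60.8% available Cl: 894 / 0.608 = 1470 g.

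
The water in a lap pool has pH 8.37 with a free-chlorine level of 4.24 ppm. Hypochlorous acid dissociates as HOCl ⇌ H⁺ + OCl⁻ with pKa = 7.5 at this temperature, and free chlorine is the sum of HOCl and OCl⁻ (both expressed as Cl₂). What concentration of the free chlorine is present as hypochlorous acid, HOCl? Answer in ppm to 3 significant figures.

0.504 ppm

[OCl⁻]/[HOCl] = 10^(pH − pKa) = 10^(8.37 − 7.5) = 10^0.87 = 7.413.
Fraction as HOCl = 1 / (1 + 7.413) = 0.1189.
HOCl = 0.1189 × 4.24 ppm = 0.504 ppm.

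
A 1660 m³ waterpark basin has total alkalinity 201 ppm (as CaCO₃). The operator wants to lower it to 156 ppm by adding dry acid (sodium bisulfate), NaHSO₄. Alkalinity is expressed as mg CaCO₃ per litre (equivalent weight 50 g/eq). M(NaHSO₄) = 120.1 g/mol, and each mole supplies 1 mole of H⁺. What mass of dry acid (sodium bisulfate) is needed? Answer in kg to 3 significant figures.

179 kg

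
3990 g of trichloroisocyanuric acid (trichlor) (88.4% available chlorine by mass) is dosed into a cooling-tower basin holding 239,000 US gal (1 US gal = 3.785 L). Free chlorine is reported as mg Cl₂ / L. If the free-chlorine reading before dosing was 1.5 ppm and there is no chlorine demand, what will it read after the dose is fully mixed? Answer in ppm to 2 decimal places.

5.40 ppm

Volume: 239,000 US gal × 3.785 L/gal = 904,615 L.
Available chlorine delivered: 3990 g × 0.884 = 3527 g as Cl₂.
Concentration rise: 3527 g / 904,615 L = 3.899 mg/L = 3.90 ppm.
Final FC: 1.5 + 3.90 = 5.40 ppm.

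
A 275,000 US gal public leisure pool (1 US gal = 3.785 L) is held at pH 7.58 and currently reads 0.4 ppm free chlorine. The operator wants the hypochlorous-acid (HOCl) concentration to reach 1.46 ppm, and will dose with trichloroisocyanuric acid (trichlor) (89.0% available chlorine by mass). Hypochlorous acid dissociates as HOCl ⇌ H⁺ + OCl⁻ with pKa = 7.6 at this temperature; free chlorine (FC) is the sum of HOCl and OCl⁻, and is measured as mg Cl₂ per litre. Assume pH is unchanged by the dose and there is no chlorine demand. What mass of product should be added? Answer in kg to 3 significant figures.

Volume: 275,000 US gal × 3.785 L/gal = 1,040,875 L.
[OCl⁻]/[HOCl] = 10^(pH − pKa) = 10^(7.58 − 7.6) = 0.955; fraction as HOCl = 1/(1 + 0.955) = 0.5115.
Free chlorine required for 1.46 ppm HOCl: 1.46 / 0.5115 = 2.854 ppm.
FC to add: 2.854 − 0.4 = 2.454 mg/L as Cl₂.
Cl₂ equivalent: 2.454 mg/L × 1,040,875 L = 2555 g.
Product at 89.0% available Cl: 2555 / 0.89 = 2870 g.

2.87 kg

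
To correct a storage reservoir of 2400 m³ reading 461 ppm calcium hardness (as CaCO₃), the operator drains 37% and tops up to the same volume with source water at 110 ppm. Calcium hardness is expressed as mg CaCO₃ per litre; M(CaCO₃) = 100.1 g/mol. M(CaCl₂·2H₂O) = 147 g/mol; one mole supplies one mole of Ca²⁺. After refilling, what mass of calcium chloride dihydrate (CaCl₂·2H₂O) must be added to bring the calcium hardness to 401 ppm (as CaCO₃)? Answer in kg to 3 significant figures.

Volume: 2400 m³ = 2,400,000 L.
After draining 37% and refilling: 461 × 0.63 + 110 × 0.37 = 331.13 ppm.
Deficit to target: 401 − 331.13 = 69.87 mg/L.
As CaCO₃: 69.87 mg/L × 2,400,000 L = 167,700 g; ÷ 100.1 = 1675 mol Ca²⁺.
Mass: 1675 × 147 = 246,300 g.

246 kg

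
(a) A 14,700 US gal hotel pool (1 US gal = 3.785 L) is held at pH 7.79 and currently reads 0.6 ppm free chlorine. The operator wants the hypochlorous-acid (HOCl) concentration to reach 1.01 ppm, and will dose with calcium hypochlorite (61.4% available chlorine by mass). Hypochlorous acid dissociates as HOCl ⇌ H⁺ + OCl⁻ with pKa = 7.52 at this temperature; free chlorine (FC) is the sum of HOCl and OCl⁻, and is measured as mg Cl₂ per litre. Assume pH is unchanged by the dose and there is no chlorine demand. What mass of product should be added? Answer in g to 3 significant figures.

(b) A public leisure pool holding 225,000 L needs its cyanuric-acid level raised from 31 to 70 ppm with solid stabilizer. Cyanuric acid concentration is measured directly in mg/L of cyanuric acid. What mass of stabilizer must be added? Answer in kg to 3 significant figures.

(a) Volume: 14,700 US gal × 3.785 L/gal = 55,640 L.
(a) [OCl⁻]/[HOCl] = 10^(pH − pKa) = 10^(7.79 − 7.52) = 1.862; fraction as HOCl = 1/(1 + 1.862) = 0.3494.
(a) Free chlorine required for 1.01 ppm HOCl: 1.01 / 0.3494 = 2.891 ppm.
(a) FC to add: 2.891 − 0.6 = 2.291 mg/L as Cl₂.
(a) Cl₂ equivalent: 2.291 mg/L × 55,640 L = 127.5 g.
(a) Product at 61.4% available Cl: 127.5 / 0.614 = 207.6 g.

(b) CYA to add: (70 − 31) = 39 mg/L × 225,000 L = 8775 g cyanuric acid.

(a) 208 g; (b) 8.78 kg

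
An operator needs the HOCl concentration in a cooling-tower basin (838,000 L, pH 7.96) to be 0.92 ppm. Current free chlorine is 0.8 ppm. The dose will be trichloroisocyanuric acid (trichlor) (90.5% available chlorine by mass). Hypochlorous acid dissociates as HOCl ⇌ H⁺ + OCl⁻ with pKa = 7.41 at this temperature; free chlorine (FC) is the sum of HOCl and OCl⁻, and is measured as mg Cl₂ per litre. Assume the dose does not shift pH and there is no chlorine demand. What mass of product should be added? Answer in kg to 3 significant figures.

3.13 kg

[OCl⁻]/[HOCl] = 10^(pH − pKa) = 10^(7.96 − 7.41) = 3.548; fraction as HOCl = 1/(1 + 3.548) = 0.2199.
Free chlorine required for 0.92 ppm HOCl: 0.92 / 0.2199 = 4.184 ppm.
FC to add: 4.184 − 0.8 = 3.384 mg/L as Cl₂.
Cl₂ equivalent: 3.384 mg/L × 838,000 L = 2836 g.
Product at 90.5% available Cl: 2836 / 0.905 = 3134 g.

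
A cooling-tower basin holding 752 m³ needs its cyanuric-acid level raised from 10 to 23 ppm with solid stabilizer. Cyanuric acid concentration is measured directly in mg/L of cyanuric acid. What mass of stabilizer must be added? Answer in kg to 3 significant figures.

Volume: 752 m³ = 752,000 L.
CYA to add: (23 − 10) = 13 mg/L × 752,000 L = 9776 g cyanuric acid.

9.78 kg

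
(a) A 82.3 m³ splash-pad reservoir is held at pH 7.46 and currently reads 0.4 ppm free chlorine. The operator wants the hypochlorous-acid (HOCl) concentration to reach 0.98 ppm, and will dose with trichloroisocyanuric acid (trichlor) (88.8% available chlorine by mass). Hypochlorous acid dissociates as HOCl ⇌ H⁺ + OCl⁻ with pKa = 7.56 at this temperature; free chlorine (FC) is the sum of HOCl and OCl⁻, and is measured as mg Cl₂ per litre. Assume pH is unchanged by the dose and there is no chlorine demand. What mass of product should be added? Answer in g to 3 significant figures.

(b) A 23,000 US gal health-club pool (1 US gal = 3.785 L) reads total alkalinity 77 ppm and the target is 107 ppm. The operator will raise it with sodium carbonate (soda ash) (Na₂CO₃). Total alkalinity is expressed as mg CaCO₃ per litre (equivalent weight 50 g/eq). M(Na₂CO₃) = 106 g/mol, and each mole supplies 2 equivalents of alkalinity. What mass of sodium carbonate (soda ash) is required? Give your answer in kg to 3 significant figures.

(a) Volume: 82.3 m³ = 82,300 L.
(a) [OCl⁻]/[HOCl] = 10^(pH − pKa) = 10^(7.46 − 7.56) = 0.7943; fraction as HOCl = 1/(1 + 0.7943) = 0.5573.
(a) Free chlorine required for 0.98 ppm HOCl: 0.98 / 0.5573 = 1.758 ppm.
(a) FC to add: 1.758 − 0.4 = 1.358 mg/L as Cl₂.
(a) Cl₂ equivalent: 1.358 mg/L × 82,300 L = 111.8 g.
(a) Product at 88.8% available Cl: 111.8 / 0.888 = 125.9 g.

(b) Volume: 23,000 US gal × 3.785 L/gal = 87,055 L.
(b) Alkalinity to add: (107 − 77) = 30 mg/L as CaCO₃ × 87,055 L = 2612 g as CaCO₃.
(b) Equivalents: 2612 g ÷ 50 g/eq = 52.23 eq.
(b) Each mole of Na₂CO₃ supplies 2 eq, so 52.23 / 2 = 26.12 mol.
(b) Mass: 26.12 mol × 106 g/mol = 2768 g.

(a) 126 g; (b) 2.77 kg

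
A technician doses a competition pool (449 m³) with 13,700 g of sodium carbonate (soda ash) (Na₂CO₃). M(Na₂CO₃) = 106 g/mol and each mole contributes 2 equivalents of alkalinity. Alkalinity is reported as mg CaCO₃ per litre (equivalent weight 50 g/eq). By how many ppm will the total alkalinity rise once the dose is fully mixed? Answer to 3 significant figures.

Volume: 449 m³ = 449,000 L.
Moles of Na₂CO₃: 13,700 g ÷ 106 g/mol = 129.2 mol → 258.5 eq of alkalinity.
As CaCO₃: 258.5 eq × 50 g/eq = 12,920 g.
Rise: 12,920 g / 449,000 L × 1000 = 28.79 mg/L.

28.8 ppm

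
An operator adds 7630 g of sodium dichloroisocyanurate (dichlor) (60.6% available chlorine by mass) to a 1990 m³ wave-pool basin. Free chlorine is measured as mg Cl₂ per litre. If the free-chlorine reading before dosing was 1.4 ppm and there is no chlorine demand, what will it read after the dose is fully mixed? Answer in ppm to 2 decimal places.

3.72 ppm

Volume: 1990 m³ = 1,990,000 L.
Available chlorine delivered: 7630 g × 0.606 = 4624 g as Cl₂.
Concentration rise: 4624 g / 1,990,000 L = 2.324 mg/L = 2.32 ppm.
Final FC: 1.4 + 2.32 = 3.72 ppm.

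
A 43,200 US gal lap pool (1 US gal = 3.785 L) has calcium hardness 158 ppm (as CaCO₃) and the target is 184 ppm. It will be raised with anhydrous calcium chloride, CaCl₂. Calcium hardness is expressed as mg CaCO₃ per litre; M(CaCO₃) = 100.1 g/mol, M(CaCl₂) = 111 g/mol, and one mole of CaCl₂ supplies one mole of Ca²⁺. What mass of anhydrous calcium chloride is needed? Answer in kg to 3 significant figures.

4.71 kg

Volume: 43,200 US gal × 3.785 L/gal = 163,512 L.
Hardness to add: (184 − 158) = 26 mg/L as CaCO₃ × 163,512 L = 4251 g as CaCO₃.
Moles of Ca²⁺ (1 mol Ca²⁺ ≡ 1 mol CaCO₃): 4251 / 100.1 g/mol = 42.47 mol.
Mass of CaCl₂: 42.47 × 111 = 4714 g.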